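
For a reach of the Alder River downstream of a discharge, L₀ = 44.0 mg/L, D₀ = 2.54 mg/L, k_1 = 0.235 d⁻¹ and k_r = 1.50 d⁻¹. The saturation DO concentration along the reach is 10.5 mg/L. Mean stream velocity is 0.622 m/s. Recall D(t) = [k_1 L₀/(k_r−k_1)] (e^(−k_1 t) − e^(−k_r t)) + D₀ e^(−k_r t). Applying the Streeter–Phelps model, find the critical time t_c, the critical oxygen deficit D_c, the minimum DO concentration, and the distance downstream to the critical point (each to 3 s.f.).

At the critical point dD/dt = 0, so k_1 L₀ e^(−k_1 t) = k_r D. Substituting D(t) from the Streeter–Phelps equation and solving for t gives
t_c = ln[(k_r/k_1)(1 − D₀(k_r−k_1)/(k_1 L₀))] / (k_r−k_1).
Here k_r−k_1 = 1.265 d⁻¹ and 1 − D₀(k_r−k_1)/(k_1 L₀) = 1 − 2.54×1.265/(0.235×44.0) = 0.6893, so
t_c = ln(6.383 × 0.6893) / 1.265 = 1.481 / 1.265 = 1.171 d.
L(t_c) = L₀ e^(−k_1 t_c) = 44.0 × 0.7594 = 33.41 mg/L, and at the critical point k_r D_c = k_1 L, so D_c = (0.235/1.50) × 33.41 = 5.235 mg/L.
Minimum DO = C_s − D_c = 10.5 − 5.235 = 5.265 mg/L.
x_c = v t_c = 0.622 m/s × 1.171 d × 86400 s/d = 62940 m ≈ 62.9 km.

t_c ≈ 1.17 d; D_c ≈ 5.23 mg/L; min DO ≈ 5.27 mg/L; x_c ≈ 62.9 km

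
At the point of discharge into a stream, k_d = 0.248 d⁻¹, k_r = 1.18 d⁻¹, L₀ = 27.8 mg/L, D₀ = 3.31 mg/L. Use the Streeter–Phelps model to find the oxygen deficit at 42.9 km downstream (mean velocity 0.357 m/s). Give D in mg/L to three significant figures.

Travel time t = x/v = 42.9 km / (0.357 m/s) = 42900 m / 0.357 m/s = 120200 s = 1.391 d.
k_d L₀/(k_r−k_d) = 0.248×27.8/(1.18−0.248) = 6.894/0.9320 = 7.397 mg/L.
e^(−k_d t) = e^(−0.248×1.391) = 0.7083; e^(−k_r t) = e^(−1.18×1.391) = 0.1938.
D = 7.397 × (0.7083 − 0.1938) + 3.31 × 0.1938 = 3.806 + 0.6413 = 4.447 mg/L.

D ≈ 4.45 mg/L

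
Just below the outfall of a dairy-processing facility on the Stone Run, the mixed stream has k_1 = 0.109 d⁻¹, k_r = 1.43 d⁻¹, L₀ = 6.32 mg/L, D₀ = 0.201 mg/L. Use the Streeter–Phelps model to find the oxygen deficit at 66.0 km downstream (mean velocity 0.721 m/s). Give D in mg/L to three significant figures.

Travel time t = x/v = 66.0 km / (0.721 m/s) = 66000 m / 0.721 m/s = 91540 s = 1.059 d.
k_1 L₀/(k_r−k_1) = 0.109×6.32/(1.43−0.109) = 0.6889/1.321 = 0.5215 mg/L.
e^(−k_1 t) = e^(−0.109×1.059) = 0.8909; e^(−k_r t) = e^(−1.43×1.059) = 0.2198.
D = 0.5215 × (0.8909 − 0.2198) + 0.201 × 0.2198 = 0.3500 + 0.04418 = 0.3942 mg/L.

D ≈ 0.394 mg/L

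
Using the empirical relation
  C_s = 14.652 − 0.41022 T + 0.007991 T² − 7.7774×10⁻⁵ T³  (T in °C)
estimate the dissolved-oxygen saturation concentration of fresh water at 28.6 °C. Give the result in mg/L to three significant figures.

C_s = 14.652 − 0.41022×28.6 + 0.007991×28.6² − 7.7774×10⁻⁵×28.6³ = 7.637 mg/L.

C_s ≈ 7.64 mg/L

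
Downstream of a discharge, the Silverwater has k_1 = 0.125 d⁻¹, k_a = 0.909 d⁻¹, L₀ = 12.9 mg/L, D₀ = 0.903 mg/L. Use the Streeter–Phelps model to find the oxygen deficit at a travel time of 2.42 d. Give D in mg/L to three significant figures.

D ≈ 1.39 mg/L

k_1 L₀/(k_a−k_1) = 0.125×12.9/(0.909−0.125) = 1.613/0.7840 = 2.057 mg/L.
e^(−k_1 t) = e^(−0.125×2.420) = 0.7390; e^(−k_a t) = e^(−0.909×2.420) = 0.1108.
D = 2.057 × (0.7390 − 0.1108) + 0.903 × 0.1108 = 1.292 + 0.1001 = 1.392 mg/L.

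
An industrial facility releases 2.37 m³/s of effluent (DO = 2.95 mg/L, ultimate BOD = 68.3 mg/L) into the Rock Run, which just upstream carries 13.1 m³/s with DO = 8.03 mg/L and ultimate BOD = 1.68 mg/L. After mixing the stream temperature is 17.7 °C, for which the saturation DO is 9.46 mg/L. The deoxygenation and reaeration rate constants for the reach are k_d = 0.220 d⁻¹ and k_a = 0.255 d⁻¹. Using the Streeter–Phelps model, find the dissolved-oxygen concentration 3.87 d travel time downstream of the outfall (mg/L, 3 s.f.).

DO ≈ 4.60 mg/L

Mixed DO = (13.1×8.03 + 2.37×2.95)/(13.1+2.37) = 112.2/15.47 = 7.252 mg/L.
Mixed L₀ = (13.1×1.68 + 2.37×68.3)/(15.47) = 183.9/15.47 = 11.89 mg/L.
Initial deficit D₀ = C_s − DO₀ = 9.46 − 7.252 = 2.208 mg/L.
D(3.87) = [0.220×11.89/(0.255−0.220)](e^(−0.220×3.87) − e^(−0.255×3.87)) + 2.208 e^(−0.255×3.87)
= 74.71 × (0.4268 − 0.3727) + 2.208 × 0.3727 = 4.863 mg/L.
DO = 9.46 − 4.863 = 4.597 mg/L.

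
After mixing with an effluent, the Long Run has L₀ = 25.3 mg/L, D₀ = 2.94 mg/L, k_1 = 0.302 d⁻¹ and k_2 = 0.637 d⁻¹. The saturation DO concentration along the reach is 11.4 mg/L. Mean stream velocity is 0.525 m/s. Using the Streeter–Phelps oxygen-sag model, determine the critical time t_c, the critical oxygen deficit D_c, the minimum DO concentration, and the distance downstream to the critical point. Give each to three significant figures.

t_c ≈ 1.82 d; D_c ≈ 6.93 mg/L; min DO ≈ 4.47 mg/L; x_c ≈ 82.4 km

t_c = [1/(k_2−k_1)] ln[(k_2/k_1)(1 − D₀(k_2−k_1)/(k_1 L₀))]
= [1/(0.637−0.302)] ln[(0.637/0.302)(1 − 2.94×0.3350/(0.302×25.3))]
= (1/0.3350) ln[2.109 × 0.8711] = 2.985 × ln(1.837) = 2.985 × 0.6083 = 1.816 d.
D_c = (k_1/k_2) L₀ e^(−k_1 t_c) = (0.302/0.637) × 25.3 × e^(−0.302×1.816) = 0.4741 × 25.3 × 0.5779 = 6.931 mg/L.
Minimum DO = C_s − D_c = 11.4 − 6.931 = 4.469 mg/L.
x_c = v t_c = 0.525 m/s × 1.816 d × 86400 s/d = 82370 m ≈ 82.4 km.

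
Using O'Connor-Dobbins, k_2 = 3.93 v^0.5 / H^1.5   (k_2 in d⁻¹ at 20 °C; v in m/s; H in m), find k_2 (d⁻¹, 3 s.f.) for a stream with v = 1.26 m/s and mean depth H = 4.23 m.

k_2 ≈ 0.507 d⁻¹

k_2 = 3.93 × 1.26^0.5 / 4.23^1.5 = 3.93 × 1.122 / 8.700 = 0.5071 d⁻¹.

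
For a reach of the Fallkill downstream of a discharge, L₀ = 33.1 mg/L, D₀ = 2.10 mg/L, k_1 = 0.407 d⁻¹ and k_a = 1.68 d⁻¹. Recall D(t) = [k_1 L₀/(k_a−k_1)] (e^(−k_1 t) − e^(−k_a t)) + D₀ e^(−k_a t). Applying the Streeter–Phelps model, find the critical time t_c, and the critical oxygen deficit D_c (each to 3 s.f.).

t_c ≈ 0.940 d; D_c ≈ 5.47 mg/L

With k_a/k_1 = 4.128 and 1 − D₀(k_a−k_1)/(k_1 L₀) = 0.8016,
t_c = ln(4.128 × 0.8016) / (1.68 − 0.407) = ln(3.309) / 1.273 = 1.197/1.273 = 0.9399 d.
L(t_c) = L₀ e^(−k_1 t_c) = 33.1 × 0.6821 = 22.58 mg/L, and at the critical point k_a D_c = k_1 L, so D_c = (0.407/1.68) × 22.58 = 5.470 mg/L.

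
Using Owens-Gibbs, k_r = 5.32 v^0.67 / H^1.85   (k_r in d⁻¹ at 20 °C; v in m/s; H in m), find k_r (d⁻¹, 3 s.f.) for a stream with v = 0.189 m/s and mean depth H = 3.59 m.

k_r ≈ 0.164 d⁻¹

k_r = 5.32 × 0.189^0.67 / 3.59^1.85 = 5.32 × 0.3275 / 10.64 = 0.1638 d⁻¹.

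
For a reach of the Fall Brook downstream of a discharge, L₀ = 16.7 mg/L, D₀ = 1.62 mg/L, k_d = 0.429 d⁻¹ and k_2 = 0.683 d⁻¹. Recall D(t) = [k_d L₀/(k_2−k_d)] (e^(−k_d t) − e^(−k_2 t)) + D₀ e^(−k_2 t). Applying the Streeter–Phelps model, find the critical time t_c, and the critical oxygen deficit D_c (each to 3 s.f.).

At the critical point dD/dt = 0, so k_d L₀ e^(−k_d t) = k_2 D. Substituting D(t) from the Streeter–Phelps equation and solving for t gives
t_c = ln[(k_2/k_d)(1 − D₀(k_2−k_d)/(k_d L₀))] / (k_2−k_d).
Here k_2−k_d = 0.2540 d⁻¹ and 1 − D₀(k_2−k_d)/(k_d L₀) = 1 − 1.62×0.2540/(0.429×16.7) = 0.9426, so
t_c = ln(1.592 × 0.9426) / 0.2540 = 0.4059 / 0.2540 = 1.598 d.
L(t_c) = L₀ e^(−k_d t_c) = 16.7 × 0.5038 = 8.414 mg/L, and at the critical point k_2 D_c = k_d L, so D_c = (0.429/0.683) × 8.414 = 5.285 mg/L.

t_c ≈ 1.60 d; D_c ≈ 5.28 mg/L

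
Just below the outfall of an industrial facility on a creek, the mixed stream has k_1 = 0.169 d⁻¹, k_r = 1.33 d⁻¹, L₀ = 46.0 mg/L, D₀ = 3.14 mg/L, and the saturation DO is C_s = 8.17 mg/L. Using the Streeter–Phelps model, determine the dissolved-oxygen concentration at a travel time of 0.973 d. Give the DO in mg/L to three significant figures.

DO ≈ 3.46 mg/L

k_1 L₀/(k_r−k_1) = 0.169×46.0/(1.33−0.169) = 7.774/1.161 = 6.696 mg/L.
e^(−k_1 t) = e^(−0.169×0.9730) = 0.8484; e^(−k_r t) = e^(−1.33×0.9730) = 0.2741.
D = 6.696 × (0.8484 − 0.2741) + 3.14 × 0.2741 = 3.845 + 0.8608 = 4.706 mg/L.
DO = C_s − D = 8.17 − 4.706 = 3.464 mg/L.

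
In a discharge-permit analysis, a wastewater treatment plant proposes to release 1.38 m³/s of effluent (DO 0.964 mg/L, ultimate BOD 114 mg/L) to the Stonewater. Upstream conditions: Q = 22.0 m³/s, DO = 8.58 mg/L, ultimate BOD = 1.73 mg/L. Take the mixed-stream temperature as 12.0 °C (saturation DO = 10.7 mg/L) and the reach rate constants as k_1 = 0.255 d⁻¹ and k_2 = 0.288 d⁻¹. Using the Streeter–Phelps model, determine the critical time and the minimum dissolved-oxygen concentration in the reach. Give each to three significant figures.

Mixed DO = (22.0×8.58 + 1.38×0.964)/(22.0+1.38) = 190.1/23.38 = 8.130 mg/L.
Mixed L₀ = (22.0×1.73 + 1.38×114)/(23.38) = 195.4/23.38 = 8.357 mg/L.
Initial deficit D₀ = C_s − DO₀ = 10.7 − 8.130 = 2.570 mg/L.
t_c = (1/0.03300) ln[(0.288/0.255)(1 − 2.570×0.03300/(0.255×8.357))] = 30.30 × ln(1.084) = 2.457 d.
D_c = (0.255/0.288) × 8.357 × e^(−0.255×2.457) = 0.8854 × 8.357 × 0.5344 = 3.954 mg/L.
Minimum DO = 10.7 − 3.954 = 6.746 mg/L.

t_c ≈ 2.46 d; minimum DO ≈ 6.75 mg/L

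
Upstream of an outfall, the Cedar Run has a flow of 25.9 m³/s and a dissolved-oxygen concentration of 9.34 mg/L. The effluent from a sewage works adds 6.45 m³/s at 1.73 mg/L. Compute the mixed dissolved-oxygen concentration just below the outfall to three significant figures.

7.82 mg/L

Flow-weighted mixing: C = (Q_r C_r + Q_w C_w)/(Q_r + Q_w)
= (25.9×9.34 + 6.45×1.73)/(25.9 + 6.45) = 253.1/32.35 = 7.823 mg/L.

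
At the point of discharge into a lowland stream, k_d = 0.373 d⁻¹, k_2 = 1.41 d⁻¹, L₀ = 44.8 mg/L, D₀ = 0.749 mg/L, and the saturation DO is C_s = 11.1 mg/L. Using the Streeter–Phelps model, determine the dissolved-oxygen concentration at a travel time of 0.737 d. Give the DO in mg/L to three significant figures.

k_d L₀/(k_2−k_d) = 0.373×44.8/(1.41−0.373) = 16.71/1.037 = 16.11 mg/L.
e^(−k_d t) = e^(−0.373×0.7370) = 0.7596; e^(−k_2 t) = e^(−1.41×0.7370) = 0.3537.
D = 16.11 × (0.7596 − 0.3537) + 0.749 × 0.3537 = 6.541 + 0.2650 = 6.806 mg/L.
DO = C_s − D = 11.1 − 6.806 = 4.294 mg/L.

DO ≈ 4.29 mg/L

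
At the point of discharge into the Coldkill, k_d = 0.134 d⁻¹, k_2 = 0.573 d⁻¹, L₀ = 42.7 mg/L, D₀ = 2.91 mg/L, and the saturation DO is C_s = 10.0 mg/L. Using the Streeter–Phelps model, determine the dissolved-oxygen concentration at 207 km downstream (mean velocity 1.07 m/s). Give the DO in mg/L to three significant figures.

Travel time t = x/v = 207 km / (1.07 m/s) = 207000 m / 1.07 m/s = 193500 s = 2.239 d.
k_d L₀/(k_2−k_d) = 0.134×42.7/(0.573−0.134) = 5.722/0.4390 = 13.03 mg/L.
e^(−k_d t) = e^(−0.134×2.239) = 0.7408; e^(−k_2 t) = e^(−0.573×2.239) = 0.2772.
D = 13.03 × (0.7408 − 0.2772) + 2.91 × 0.2772 = 6.042 + 0.8067 = 6.849 mg/L.
DO = C_s − D = 10.0 − 6.849 = 3.151 mg/L.

DO ≈ 3.15 mg/L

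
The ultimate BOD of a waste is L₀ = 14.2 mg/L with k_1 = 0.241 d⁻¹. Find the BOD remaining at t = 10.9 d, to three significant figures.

L_t = L₀ e^(−k_1 t) = 14.2 × e^(−0.241×10.9) = 14.2 × 0.07230 = 1.027 mg/L.

L ≈ 1.03 mg/L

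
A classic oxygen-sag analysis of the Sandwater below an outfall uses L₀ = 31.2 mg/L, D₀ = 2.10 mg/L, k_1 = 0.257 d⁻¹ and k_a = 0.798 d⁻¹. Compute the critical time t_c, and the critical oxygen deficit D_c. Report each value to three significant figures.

With k_a/k_1 = 3.105 and 1 − D₀(k_a−k_1)/(k_1 L₀) = 0.8583,
t_c = ln(3.105 × 0.8583) / (0.798 − 0.257) = ln(2.665) / 0.5410 = 0.9802/0.5410 = 1.812 d.
L(t_c) = L₀ e^(−k_1 t_c) = 31.2 × 0.6277 = 19.58 mg/L, and at the critical point k_a D_c = k_1 L, so D_c = (0.257/0.798) × 19.58 = 6.307 mg/L.

t_c ≈ 1.81 d; D_c ≈ 6.31 mg/L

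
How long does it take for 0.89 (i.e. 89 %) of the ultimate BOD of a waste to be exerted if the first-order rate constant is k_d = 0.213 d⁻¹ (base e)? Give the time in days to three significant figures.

y/L₀ = 1 − e^(−k_d t) = 0.89 ⇒ e^(−k_d t) = 0.110
t = −ln(0.110) / 0.213 = 2.207 / 0.213 = 10.36 d.

t ≈ 10.4 d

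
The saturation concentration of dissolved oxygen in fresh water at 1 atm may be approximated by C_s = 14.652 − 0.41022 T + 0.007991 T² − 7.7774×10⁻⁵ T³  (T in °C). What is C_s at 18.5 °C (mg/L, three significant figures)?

C_s = 14.652 − 0.41022×18.5 + 0.007991×18.5² − 7.7774×10⁻⁵×18.5³ = 9.305 mg/L.

C_s ≈ 9.31 mg/L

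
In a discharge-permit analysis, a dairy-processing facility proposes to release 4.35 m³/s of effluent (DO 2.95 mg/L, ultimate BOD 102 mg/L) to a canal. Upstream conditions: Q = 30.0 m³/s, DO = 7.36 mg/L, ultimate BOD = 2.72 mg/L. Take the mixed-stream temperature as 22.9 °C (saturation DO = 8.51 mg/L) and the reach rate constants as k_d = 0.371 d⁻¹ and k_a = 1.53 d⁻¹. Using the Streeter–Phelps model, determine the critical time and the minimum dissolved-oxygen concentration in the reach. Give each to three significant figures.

t_c ≈ 0.852 d; minimum DO ≈ 5.81 mg/L

Mixed DO = (30.0×7.36 + 4.35×2.95)/(30.0+4.35) = 233.6/34.35 = 6.802 mg/L.
Mixed L₀ = (30.0×2.72 + 4.35×102)/(34.35) = 525.3/34.35 = 15.29 mg/L.
Initial deficit D₀ = C_s − DO₀ = 8.51 − 6.802 = 1.708 mg/L.
t_c = (1/1.159) ln[(1.53/0.371)(1 − 1.708×1.159/(0.371×15.29))] = 0.8628 × ln(2.685) = 0.8521 d.
D_c = (0.371/1.53) × 15.29 × e^(−0.371×0.8521) = 0.2425 × 15.29 × 0.7290 = 2.703 mg/L.
Minimum DO = 8.51 − 2.703 = 5.807 mg/L.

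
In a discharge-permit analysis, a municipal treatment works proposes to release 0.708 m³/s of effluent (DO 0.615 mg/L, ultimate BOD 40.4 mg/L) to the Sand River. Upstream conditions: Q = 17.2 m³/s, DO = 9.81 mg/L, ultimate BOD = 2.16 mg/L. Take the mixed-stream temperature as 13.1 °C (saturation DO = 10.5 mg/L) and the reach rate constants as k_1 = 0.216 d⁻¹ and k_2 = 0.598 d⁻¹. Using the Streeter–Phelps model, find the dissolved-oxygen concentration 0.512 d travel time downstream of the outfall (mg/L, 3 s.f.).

Mixed DO = (17.2×9.81 + 0.708×0.615)/(17.2+0.708) = 169.2/17.91 = 9.446 mg/L.
Mixed L₀ = (17.2×2.16 + 0.708×40.4)/(17.91) = 65.76/17.91 = 3.672 mg/L.
Initial deficit D₀ = C_s − DO₀ = 10.5 − 9.446 = 1.054 mg/L.
D(0.512) = [0.216×3.672/(0.598−0.216)](e^(−0.216×0.512) − e^(−0.598×0.512)) + 1.054 e^(−0.598×0.512)
= 2.076 × (0.8953 − 0.7363) + 1.054 × 0.7363 = 1.106 mg/L.
DO = 10.5 − 1.106 = 9.394 mg/L.

DO ≈ 9.39 mg/L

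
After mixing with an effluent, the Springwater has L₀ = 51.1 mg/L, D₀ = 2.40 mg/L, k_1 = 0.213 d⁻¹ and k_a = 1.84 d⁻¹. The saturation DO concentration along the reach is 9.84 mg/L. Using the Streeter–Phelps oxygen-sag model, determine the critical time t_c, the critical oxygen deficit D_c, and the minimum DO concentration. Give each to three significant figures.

t_c ≈ 1.05 d; D_c ≈ 4.73 mg/L; min DO ≈ 5.11 mg/L

With k_a/k_1 = 8.638 and 1 − D₀(k_a−k_1)/(k_1 L₀) = 0.6412,
t_c = ln(8.638 × 0.6412) / (1.84 − 0.213) = ln(5.539) / 1.627 = 1.712/1.627 = 1.052 d.
D_c = (k_1/k_a) L₀ e^(−k_1 t_c) = (0.213/1.84) × 51.1 × e^(−0.213×1.052) = 0.1158 × 51.1 × 0.7992 = 4.728 mg/L.
Minimum DO = C_s − D_c = 9.84 − 4.728 = 5.112 mg/L.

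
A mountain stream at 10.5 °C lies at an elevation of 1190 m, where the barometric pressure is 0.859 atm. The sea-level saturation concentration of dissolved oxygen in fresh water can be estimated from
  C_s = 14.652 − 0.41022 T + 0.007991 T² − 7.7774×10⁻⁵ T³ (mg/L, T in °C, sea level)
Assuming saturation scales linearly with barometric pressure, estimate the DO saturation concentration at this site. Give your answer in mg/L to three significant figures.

At sea level: C_s = 14.652 − 0.41022×10.5 + 0.007991×10.5² − 7.7774×10⁻⁵×10.5³ = 11.14 mg/L.
Pressure correction: C_s' = 11.14 × 0.859 = 9.566 mg/L.

C_s ≈ 9.57 mg/L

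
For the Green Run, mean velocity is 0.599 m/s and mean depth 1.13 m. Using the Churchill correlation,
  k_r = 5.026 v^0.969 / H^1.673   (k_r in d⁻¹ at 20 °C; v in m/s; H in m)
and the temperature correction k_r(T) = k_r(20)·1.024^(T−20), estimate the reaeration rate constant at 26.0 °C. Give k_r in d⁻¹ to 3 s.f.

k_r ≈ 2.87 d⁻¹

k_r(20) = 5.026 × 0.599^0.969 / 1.13^1.673 = 5.026 × 0.6086 / 1.227 = 2.493 d⁻¹.
k_r(26.0) = 2.493 × 1.024^(26.0−20) = 2.493 × 1.153 = 2.874 d⁻¹.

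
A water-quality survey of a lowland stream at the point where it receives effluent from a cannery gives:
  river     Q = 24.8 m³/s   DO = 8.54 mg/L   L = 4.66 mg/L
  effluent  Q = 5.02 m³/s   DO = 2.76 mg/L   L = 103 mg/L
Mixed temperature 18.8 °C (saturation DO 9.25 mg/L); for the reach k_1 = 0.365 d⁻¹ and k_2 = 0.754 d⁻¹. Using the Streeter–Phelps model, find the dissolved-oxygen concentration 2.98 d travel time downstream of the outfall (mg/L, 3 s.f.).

Mixed DO = (24.8×8.54 + 5.02×2.76)/(24.8+5.02) = 225.6/29.82 = 7.567 mg/L.
Mixed L₀ = (24.8×4.66 + 5.02×103)/(29.82) = 632.6/29.82 = 21.21 mg/L.
Initial deficit D₀ = C_s − DO₀ = 9.25 − 7.567 = 1.683 mg/L.
D(2.98) = [0.365×21.21/(0.754−0.365)](e^(−0.365×2.98) − e^(−0.754×2.98)) + 1.683 e^(−0.754×2.98)
= 19.91 × (0.3370 − 0.1057) + 1.683 × 0.1057 = 4.782 mg/L.
DO = 9.25 − 4.782 = 4.468 mg/L.

DO ≈ 4.47 mg/L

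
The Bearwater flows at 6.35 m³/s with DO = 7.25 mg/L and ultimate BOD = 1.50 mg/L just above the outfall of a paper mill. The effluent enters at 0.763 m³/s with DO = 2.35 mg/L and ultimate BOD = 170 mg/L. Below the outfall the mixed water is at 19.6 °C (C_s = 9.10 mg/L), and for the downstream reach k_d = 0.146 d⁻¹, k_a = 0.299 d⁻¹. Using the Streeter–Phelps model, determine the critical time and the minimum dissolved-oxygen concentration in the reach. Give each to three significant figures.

Mixed DO = (6.35×7.25 + 0.763×2.35)/(6.35+0.763) = 47.83/7.113 = 6.724 mg/L.
Mixed L₀ = (6.35×1.50 + 0.763×170)/(7.113) = 139.2/7.113 = 19.57 mg/L.
Initial deficit D₀ = C_s − DO₀ = 9.10 − 6.724 = 2.376 mg/L.
t_c = (1/0.1530) ln[(0.299/0.146)(1 − 2.376×0.1530/(0.146×19.57))] = 6.536 × ln(1.787) = 3.796 d.
D_c = (0.146/0.299) × 19.57 × e^(−0.146×3.796) = 0.4883 × 19.57 × 0.5745 = 5.491 mg/L.
Minimum DO = 9.10 − 5.491 = 3.609 mg/L.

t_c ≈ 3.80 d; minimum DO ≈ 3.61 mg/L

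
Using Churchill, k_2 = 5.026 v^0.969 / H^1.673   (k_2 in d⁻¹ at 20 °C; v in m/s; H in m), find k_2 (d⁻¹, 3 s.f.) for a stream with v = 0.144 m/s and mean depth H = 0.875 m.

k_2 = 5.026 × 0.144^0.969 / 0.875^1.673 = 5.026 × 0.1529 / 0.7998 = 0.9609 d⁻¹.

k_2 ≈ 0.961 d⁻¹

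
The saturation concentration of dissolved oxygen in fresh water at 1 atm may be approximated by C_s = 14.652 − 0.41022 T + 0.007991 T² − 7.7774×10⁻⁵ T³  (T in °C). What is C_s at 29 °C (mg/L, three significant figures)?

C_s ≈ 7.58 mg/L

C_s = 14.652 − 0.41022×29 + 0.007991×29² − 7.7774×10⁻⁵×29³ = 7.579 mg/L.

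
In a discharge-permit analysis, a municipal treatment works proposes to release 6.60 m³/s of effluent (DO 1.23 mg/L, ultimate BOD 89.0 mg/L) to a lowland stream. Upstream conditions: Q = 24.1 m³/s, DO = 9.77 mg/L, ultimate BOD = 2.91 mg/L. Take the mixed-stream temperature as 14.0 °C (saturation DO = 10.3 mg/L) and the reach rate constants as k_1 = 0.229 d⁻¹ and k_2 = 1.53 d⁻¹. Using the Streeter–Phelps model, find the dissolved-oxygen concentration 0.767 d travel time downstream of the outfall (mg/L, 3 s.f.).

Mixed DO = (24.1×9.77 + 6.60×1.23)/(24.1+6.60) = 243.6/30.70 = 7.934 mg/L.
Mixed L₀ = (24.1×2.91 + 6.60×89.0)/(30.70) = 657.5/30.70 = 21.42 mg/L.
Initial deficit D₀ = C_s − DO₀ = 10.3 − 7.934 = 2.366 mg/L.
D(0.767) = [0.229×21.42/(1.53−0.229)](e^(−0.229×0.767) − e^(−1.53×0.767)) + 2.366 e^(−1.53×0.767)
= 3.770 × (0.8389 − 0.3093) + 2.366 × 0.3093 = 2.728 mg/L.
DO = 10.3 − 2.728 = 7.572 mg/L.

DO ≈ 7.57 mg/L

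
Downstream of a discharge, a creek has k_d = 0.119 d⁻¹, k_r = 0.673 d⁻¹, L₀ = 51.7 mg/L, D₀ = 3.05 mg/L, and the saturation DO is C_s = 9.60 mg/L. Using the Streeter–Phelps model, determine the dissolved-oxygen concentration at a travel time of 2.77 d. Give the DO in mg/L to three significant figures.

DO ≈ 2.86 mg/L

k_d L₀/(k_r−k_d) = 0.119×51.7/(0.673−0.119) = 6.152/0.5540 = 11.11 mg/L.
e^(−k_d t) = e^(−0.119×2.770) = 0.7192; e^(−k_r t) = e^(−0.673×2.770) = 0.1550.
D = 11.11 × (0.7192 − 0.1550) + 3.05 × 0.1550 = 6.265 + 0.4728 = 6.738 mg/L.
DO = C_s − D = 9.60 − 6.738 = 2.862 mg/L.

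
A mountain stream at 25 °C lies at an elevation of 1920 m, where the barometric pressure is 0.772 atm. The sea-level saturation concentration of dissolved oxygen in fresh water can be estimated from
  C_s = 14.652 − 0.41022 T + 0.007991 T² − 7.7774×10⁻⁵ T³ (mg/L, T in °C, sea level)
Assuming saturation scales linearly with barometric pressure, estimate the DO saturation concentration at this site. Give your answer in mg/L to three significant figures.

C_s ≈ 6.31 mg/L

At sea level: C_s = 14.652 − 0.41022×25 + 0.007991×25² − 7.7774×10⁻⁵×25³ = 8.176 mg/L.
Pressure correction: C_s' = 8.176 × 0.772 = 6.312 mg/L.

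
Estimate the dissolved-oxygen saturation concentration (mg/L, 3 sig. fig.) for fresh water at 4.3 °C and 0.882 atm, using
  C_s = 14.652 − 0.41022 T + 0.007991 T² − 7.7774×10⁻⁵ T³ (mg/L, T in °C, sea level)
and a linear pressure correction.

C_s ≈ 11.5 mg/L

At sea level: C_s = 14.652 − 0.41022×4.3 + 0.007991×4.3² − 7.7774×10⁻⁵×4.3³ = 13.03 mg/L.
Pressure correction: C_s' = 13.03 × 0.882 = 11.49 mg/L.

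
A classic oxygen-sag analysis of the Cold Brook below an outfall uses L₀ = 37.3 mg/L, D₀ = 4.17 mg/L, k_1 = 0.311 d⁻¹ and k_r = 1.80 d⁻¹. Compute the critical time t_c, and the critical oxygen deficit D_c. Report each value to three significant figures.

At the critical point dD/dt = 0, so k_1 L₀ e^(−k_1 t) = k_r D. Substituting D(t) from the Streeter–Phelps equation and solving for t gives
t_c = ln[(k_r/k_1)(1 − D₀(k_r−k_1)/(k_1 L₀))] / (k_r−k_1).
Here k_r−k_1 = 1.489 d⁻¹ and 1 − D₀(k_r−k_1)/(k_1 L₀) = 1 − 4.17×1.489/(0.311×37.3) = 0.4647, so
t_c = ln(5.788 × 0.4647) / 1.489 = 0.9895 / 1.489 = 0.6645 d.
D_c = (k_1/k_r) L₀ e^(−k_1 t_c) = (0.311/1.80) × 37.3 × e^(−0.311×0.6645) = 0.1728 × 37.3 × 0.8133 = 5.241 mg/L.

t_c ≈ 0.665 d; D_c ≈ 5.24 mg/L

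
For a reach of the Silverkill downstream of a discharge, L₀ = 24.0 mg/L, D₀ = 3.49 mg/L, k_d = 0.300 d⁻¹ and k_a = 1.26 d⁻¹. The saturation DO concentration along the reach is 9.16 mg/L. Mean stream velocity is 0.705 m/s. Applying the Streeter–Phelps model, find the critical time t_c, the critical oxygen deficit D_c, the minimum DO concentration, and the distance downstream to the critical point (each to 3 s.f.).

t_c ≈ 0.843 d; D_c ≈ 4.44 mg/L; min DO ≈ 4.72 mg/L; x_c ≈ 51.3 km

With k_a/k_d = 4.200 and 1 − D₀(k_a−k_d)/(k_d L₀) = 0.5347,
t_c = ln(4.200 × 0.5347) / (1.26 − 0.300) = ln(2.246) / 0.9600 = 0.8090/0.9600 = 0.8427 d.
D_c = (k_d/k_a) L₀ e^(−k_d t_c) = (0.300/1.26) × 24.0 × e^(−0.300×0.8427) = 0.2381 × 24.0 × 0.7766 = 4.438 mg/L.
Minimum DO = C_s − D_c = 9.16 − 4.438 = 4.722 mg/L.
x_c = v t_c = 0.705 m/s × 0.8427 d × 86400 s/d = 51330 m ≈ 51.3 km.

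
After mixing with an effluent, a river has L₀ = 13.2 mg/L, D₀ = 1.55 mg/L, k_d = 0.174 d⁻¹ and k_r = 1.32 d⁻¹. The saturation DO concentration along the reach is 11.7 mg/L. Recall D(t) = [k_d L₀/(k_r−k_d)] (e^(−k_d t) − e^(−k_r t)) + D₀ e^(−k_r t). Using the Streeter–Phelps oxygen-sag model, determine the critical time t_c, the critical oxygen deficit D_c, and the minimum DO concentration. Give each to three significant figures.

t_c ≈ 0.473 d; D_c ≈ 1.60 mg/L; min DO ≈ 10.1 mg/L

With k_r/k_d = 7.586 and 1 − D₀(k_r−k_d)/(k_d L₀) = 0.2266,
t_c = ln(7.586 × 0.2266) / (1.32 − 0.174) = ln(1.719) / 1.146 = 0.5418/1.146 = 0.4728 d.
D_c = (k_d/k_r) L₀ e^(−k_d t_c) = (0.174/1.32) × 13.2 × e^(−0.174×0.4728) = 0.1318 × 13.2 × 0.9210 = 1.603 mg/L.
Minimum DO = C_s − D_c = 11.7 − 1.603 = 10.10 mg/L.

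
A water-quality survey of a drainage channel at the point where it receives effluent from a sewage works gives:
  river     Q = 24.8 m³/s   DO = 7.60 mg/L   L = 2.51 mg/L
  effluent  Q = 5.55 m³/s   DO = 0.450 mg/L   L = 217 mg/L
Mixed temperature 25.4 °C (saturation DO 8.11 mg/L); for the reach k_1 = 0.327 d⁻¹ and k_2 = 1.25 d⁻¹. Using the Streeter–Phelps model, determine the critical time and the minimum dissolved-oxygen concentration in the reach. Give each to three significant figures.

Mixed DO = (24.8×7.60 + 5.55×0.450)/(24.8+5.55) = 191.0/30.35 = 6.293 mg/L.
Mixed L₀ = (24.8×2.51 + 5.55×217)/(30.35) = 1267/30.35 = 41.73 mg/L.
Initial deficit D₀ = C_s − DO₀ = 8.11 − 6.293 = 1.817 mg/L.
t_c = (1/0.9230) ln[(1.25/0.327)(1 − 1.817×0.9230/(0.327×41.73))] = 1.083 × ln(3.353) = 1.311 d.
D_c = (0.327/1.25) × 41.73 × e^(−0.327×1.311) = 0.2616 × 41.73 × 0.6514 = 7.112 mg/L.
Minimum DO = 8.11 − 7.112 = 0.9982 mg/L.

t_c ≈ 1.31 d; minimum DO ≈ 0.998 mg/L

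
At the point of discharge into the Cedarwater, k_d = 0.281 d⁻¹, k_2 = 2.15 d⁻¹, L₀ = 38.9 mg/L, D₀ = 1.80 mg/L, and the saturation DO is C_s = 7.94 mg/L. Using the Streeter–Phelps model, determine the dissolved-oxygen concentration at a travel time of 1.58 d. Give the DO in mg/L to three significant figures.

DO ≈ 4.32 mg/L

k_d L₀/(k_2−k_d) = 0.281×38.9/(2.15−0.281) = 10.93/1.869 = 5.849 mg/L.
e^(−k_d t) = e^(−0.281×1.580) = 0.6415; e^(−k_2 t) = e^(−2.15×1.580) = 0.03347.
D = 5.849 × (0.6415 − 0.03347) + 1.80 × 0.03347 = 3.556 + 0.06025 = 3.616 mg/L.
DO = C_s − D = 7.94 − 3.616 = 4.324 mg/L.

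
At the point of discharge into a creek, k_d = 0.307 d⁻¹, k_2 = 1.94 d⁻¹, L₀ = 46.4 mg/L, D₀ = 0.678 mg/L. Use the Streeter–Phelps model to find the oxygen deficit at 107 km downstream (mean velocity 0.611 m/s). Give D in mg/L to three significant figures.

D ≈ 4.52 mg/L

Travel time t = x/v = 107 km / (0.611 m/s) = 107000 m / 0.611 m/s = 175100 s = 2.027 d.
k_d L₀/(k_2−k_d) = 0.307×46.4/(1.94−0.307) = 14.24/1.633 = 8.723 mg/L.
e^(−k_d t) = e^(−0.307×2.027) = 0.5367; e^(−k_2 t) = e^(−1.94×2.027) = 0.01960.
D = 8.723 × (0.5367 − 0.01960) + 0.678 × 0.01960 = 4.511 + 0.01329 = 4.524 mg/L.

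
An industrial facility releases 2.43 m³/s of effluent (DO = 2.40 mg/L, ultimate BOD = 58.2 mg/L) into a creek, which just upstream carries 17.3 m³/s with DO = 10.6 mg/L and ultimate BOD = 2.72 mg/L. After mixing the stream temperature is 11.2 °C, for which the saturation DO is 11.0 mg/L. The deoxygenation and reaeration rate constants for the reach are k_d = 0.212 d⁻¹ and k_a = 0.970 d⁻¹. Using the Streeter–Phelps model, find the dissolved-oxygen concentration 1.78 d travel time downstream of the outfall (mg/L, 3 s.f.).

Mixed DO = (17.3×10.6 + 2.43×2.40)/(17.3+2.43) = 189.2/19.73 = 9.590 mg/L.
Mixed L₀ = (17.3×2.72 + 2.43×58.2)/(19.73) = 188.5/19.73 = 9.553 mg/L.
Initial deficit D₀ = C_s − DO₀ = 11.0 − 9.590 = 1.410 mg/L.
D(1.78) = [0.212×9.553/(0.970−0.212)](e^(−0.212×1.78) − e^(−0.970×1.78)) + 1.410 e^(−0.970×1.78)
= 2.672 × (0.6857 − 0.1779) + 1.410 × 0.1779 = 1.608 mg/L.
DO = 11.0 − 1.608 = 9.392 mg/L.

DO ≈ 9.39 mg/L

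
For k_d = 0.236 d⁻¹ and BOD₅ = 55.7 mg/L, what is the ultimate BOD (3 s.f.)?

BOD₅ = L₀(1 − e^(−5k_d)) ⇒ L₀ = BOD₅ / (1 − e^(−5×0.236))
= 55.7 / (1 − 0.3073) = 55.7 / 0.6927 = 80.41 mg/L.

L₀ ≈ 80.4 mg/L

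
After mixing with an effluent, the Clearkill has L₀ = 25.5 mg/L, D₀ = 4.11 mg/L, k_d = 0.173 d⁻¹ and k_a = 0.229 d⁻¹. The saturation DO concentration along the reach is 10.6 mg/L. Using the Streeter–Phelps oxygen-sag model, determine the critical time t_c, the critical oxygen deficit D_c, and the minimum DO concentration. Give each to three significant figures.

t_c = [1/(k_a−k_d)] ln[(k_a/k_d)(1 − D₀(k_a−k_d)/(k_d L₀))]
= [1/(0.229−0.173)] ln[(0.229/0.173)(1 − 4.11×0.05600/(0.173×25.5))]
= (1/0.05600) ln[1.324 × 0.9478] = 17.86 × ln(1.255) = 17.86 × 0.2268 = 4.051 d.
D_c = (k_d/k_a) L₀ e^(−k_d t_c) = (0.173/0.229) × 25.5 × e^(−0.173×4.051) = 0.7555 × 25.5 × 0.4962 = 9.559 mg/L.
Minimum DO = C_s − D_c = 10.6 − 9.559 = 1.041 mg/L.

t_c ≈ 4.05 d; D_c ≈ 9.56 mg/L; min DO ≈ 1.04 mg/L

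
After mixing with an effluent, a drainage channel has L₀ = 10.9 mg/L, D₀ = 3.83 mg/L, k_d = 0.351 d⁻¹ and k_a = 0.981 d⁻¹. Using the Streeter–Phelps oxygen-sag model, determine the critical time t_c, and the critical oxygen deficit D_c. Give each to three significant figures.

t_c = [1/(k_a−k_d)] ln[(k_a/k_d)(1 − D₀(k_a−k_d)/(k_d L₀))]
= [1/(0.981−0.351)] ln[(0.981/0.351)(1 − 3.83×0.6300/(0.351×10.9))]
= (1/0.6300) ln[2.795 × 0.3693] = 1.587 × ln(1.032) = 1.587 × 0.03171 = 0.05033 d.
D_c = (k_d/k_a) L₀ e^(−k_d t_c) = (0.351/0.981) × 10.9 × e^(−0.351×0.05033) = 0.3578 × 10.9 × 0.9825 = 3.832 mg/L.

t_c ≈ 0.0503 d; D_c ≈ 3.83 mg/L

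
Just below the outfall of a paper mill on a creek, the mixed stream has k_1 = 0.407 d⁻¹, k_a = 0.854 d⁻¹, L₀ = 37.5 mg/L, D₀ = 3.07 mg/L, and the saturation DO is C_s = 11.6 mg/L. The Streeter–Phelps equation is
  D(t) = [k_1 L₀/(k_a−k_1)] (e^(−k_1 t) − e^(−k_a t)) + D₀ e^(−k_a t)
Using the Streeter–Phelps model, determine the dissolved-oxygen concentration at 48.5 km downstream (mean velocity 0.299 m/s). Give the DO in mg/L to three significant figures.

Travel time t = x/v = 48.5 km / (0.299 m/s) = 48500 m / 0.299 m/s = 162200 s = 1.877 d.
k_1 L₀/(k_a−k_1) = 0.407×37.5/(0.854−0.407) = 15.26/0.4470 = 34.14 mg/L.
e^(−k_1 t) = e^(−0.407×1.877) = 0.4658; e^(−k_a t) = e^(−0.854×1.877) = 0.2012.
D = 34.14 × (0.4658 − 0.2012) + 3.07 × 0.2012 = 9.032 + 0.6178 = 9.650 mg/L.
DO = C_s − D = 11.6 − 9.650 = 1.950 mg/L.

DO ≈ 1.95 mg/L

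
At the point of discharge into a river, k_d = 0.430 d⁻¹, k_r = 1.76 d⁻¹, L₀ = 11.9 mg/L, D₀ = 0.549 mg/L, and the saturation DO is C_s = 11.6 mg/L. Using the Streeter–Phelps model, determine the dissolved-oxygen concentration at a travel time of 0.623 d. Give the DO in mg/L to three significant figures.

DO ≈ 9.76 mg/L

k_d L₀/(k_r−k_d) = 0.430×11.9/(1.76−0.430) = 5.117/1.330 = 3.847 mg/L.
e^(−k_d t) = e^(−0.430×0.6230) = 0.7650; e^(−k_r t) = e^(−1.76×0.6230) = 0.3340.
D = 3.847 × (0.7650 − 0.3340) + 0.549 × 0.3340 = 1.658 + 0.1834 = 1.841 mg/L.
DO = C_s − D = 11.6 − 1.841 = 9.759 mg/L.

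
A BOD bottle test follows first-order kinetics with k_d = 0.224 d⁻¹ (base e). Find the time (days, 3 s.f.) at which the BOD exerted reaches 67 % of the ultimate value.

t ≈ 4.95 d

y/L₀ = 1 − e^(−k_d t) = 0.67 ⇒ e^(−k_d t) = 0.330
t = −ln(0.330) / 0.224 = 1.109 / 0.224 = 4.949 d.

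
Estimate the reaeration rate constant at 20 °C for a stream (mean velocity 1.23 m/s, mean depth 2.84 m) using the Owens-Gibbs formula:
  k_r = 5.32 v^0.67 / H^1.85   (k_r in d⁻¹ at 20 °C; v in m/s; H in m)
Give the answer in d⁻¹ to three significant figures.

k_r = 5.32 × 1.23^0.67 / 2.84^1.85 = 5.32 × 1.149 / 6.897 = 0.8862 d⁻¹.

k_r ≈ 0.886 d⁻¹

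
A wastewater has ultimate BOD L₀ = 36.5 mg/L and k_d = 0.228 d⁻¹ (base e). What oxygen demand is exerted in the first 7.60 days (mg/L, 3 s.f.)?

y_t = L₀(1 − e^(−k_d t)) = 36.5 × (1 − e^(−0.228×7.60))
= 36.5 × (1 − 0.1768) = 36.5 × 0.8232 = 30.05 mg/L.

y ≈ 30.0 mg/L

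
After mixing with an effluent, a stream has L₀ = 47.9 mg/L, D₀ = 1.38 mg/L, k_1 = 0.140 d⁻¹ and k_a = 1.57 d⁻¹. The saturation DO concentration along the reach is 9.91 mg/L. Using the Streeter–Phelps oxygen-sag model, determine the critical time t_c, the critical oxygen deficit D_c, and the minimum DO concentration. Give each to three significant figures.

At the critical point dD/dt = 0, so k_1 L₀ e^(−k_1 t) = k_a D. Substituting D(t) from the Streeter–Phelps equation and solving for t gives
t_c = ln[(k_a/k_1)(1 − D₀(k_a−k_1)/(k_1 L₀))] / (k_a−k_1).
Here k_a−k_1 = 1.430 d⁻¹ and 1 − D₀(k_a−k_1)/(k_1 L₀) = 1 − 1.38×1.430/(0.140×47.9) = 0.7057, so
t_c = ln(11.21 × 0.7057) / 1.430 = 2.069 / 1.430 = 1.447 d.
D_c = (k_1/k_a) L₀ e^(−k_1 t_c) = (0.140/1.57) × 47.9 × e^(−0.140×1.447) = 0.08917 × 47.9 × 0.8167 = 3.488 mg/L.
Minimum DO = C_s − D_c = 9.91 − 3.488 = 6.422 mg/L.

t_c ≈ 1.45 d; D_c ≈ 3.49 mg/L; min DO ≈ 6.42 mg/L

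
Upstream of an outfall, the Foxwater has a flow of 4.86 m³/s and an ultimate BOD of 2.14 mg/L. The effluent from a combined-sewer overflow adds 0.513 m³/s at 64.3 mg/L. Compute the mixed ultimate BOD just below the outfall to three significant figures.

Flow-weighted mixing: C = (Q_r C_r + Q_w C_w)/(Q_r + Q_w)
= (4.86×2.14 + 0.513×64.3)/(4.86 + 0.513) = 43.39/5.373 = 8.075 mg/L.

8.07 mg/L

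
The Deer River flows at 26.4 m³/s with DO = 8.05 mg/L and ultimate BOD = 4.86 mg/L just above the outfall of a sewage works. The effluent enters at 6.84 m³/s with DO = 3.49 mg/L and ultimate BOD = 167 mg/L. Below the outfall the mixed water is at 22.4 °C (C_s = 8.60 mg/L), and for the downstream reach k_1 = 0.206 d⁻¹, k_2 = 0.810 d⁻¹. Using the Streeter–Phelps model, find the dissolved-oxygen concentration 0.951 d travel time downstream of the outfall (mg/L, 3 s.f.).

Mixed DO = (26.4×8.05 + 6.84×3.49)/(26.4+6.84) = 236.4/33.24 = 7.112 mg/L.
Mixed L₀ = (26.4×4.86 + 6.84×167)/(33.24) = 1271/33.24 = 38.22 mg/L.
Initial deficit D₀ = C_s − DO₀ = 8.60 − 7.112 = 1.488 mg/L.
D(0.951) = [0.206×38.22/(0.810−0.206)](e^(−0.206×0.951) − e^(−0.810×0.951)) + 1.488 e^(−0.810×0.951)
= 13.04 × (0.8221 − 0.4629) + 1.488 × 0.4629 = 5.372 mg/L.
DO = 8.60 − 5.372 = 3.228 mg/L.

DO ≈ 3.23 mg/L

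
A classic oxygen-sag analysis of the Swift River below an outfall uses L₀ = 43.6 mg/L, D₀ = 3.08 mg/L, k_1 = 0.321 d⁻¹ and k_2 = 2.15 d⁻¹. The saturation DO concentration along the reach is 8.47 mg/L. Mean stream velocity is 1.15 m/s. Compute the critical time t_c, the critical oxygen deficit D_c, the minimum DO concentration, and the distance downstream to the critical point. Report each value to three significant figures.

t_c ≈ 0.758 d; D_c ≈ 5.10 mg/L; min DO ≈ 3.37 mg/L; x_c ≈ 75.3 km

With k_2/k_1 = 6.698 and 1 − D₀(k_2−k_1)/(k_1 L₀) = 0.5975,
t_c = ln(6.698 × 0.5975) / (2.15 − 0.321) = ln(4.002) / 1.829 = 1.387/1.829 = 0.7582 d.
D_c = (k_1/k_2) L₀ e^(−k_1 t_c) = (0.321/2.15) × 43.6 × e^(−0.321×0.7582) = 0.1493 × 43.6 × 0.7840 = 5.103 mg/L.
Minimum DO = C_s − D_c = 8.47 − 5.103 = 3.367 mg/L.
x_c = v t_c = 1.15 m/s × 0.7582 d × 86400 s/d = 75340 m ≈ 75.3 km.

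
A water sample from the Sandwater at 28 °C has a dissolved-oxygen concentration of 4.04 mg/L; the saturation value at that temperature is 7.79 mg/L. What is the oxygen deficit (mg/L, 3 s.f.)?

D ≈ 3.75 mg/L

D = C_s − C = 7.79 − 4.04 = 3.75 mg/L.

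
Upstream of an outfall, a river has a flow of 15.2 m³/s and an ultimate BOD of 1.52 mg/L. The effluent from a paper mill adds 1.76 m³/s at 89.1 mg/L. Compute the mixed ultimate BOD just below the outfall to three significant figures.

Flow-weighted mixing: C = (Q_r C_r + Q_w C_w)/(Q_r + Q_w)
= (15.2×1.52 + 1.76×89.1)/(15.2 + 1.76) = 179.9/16.96 = 10.61 mg/L.

10.6 mg/L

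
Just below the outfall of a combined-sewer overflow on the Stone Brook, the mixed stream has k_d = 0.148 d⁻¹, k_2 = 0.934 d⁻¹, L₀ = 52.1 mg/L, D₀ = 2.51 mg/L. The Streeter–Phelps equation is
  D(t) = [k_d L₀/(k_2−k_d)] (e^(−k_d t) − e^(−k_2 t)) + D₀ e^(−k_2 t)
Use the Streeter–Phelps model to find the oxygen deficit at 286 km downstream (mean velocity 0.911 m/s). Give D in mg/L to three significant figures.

D ≈ 5.48 mg/L

Travel time t = x/v = 286 km / (0.911 m/s) = 286000 m / 0.911 m/s = 313900 s = 3.634 d.
k_d L₀/(k_2−k_d) = 0.148×52.1/(0.934−0.148) = 7.711/0.7860 = 9.810 mg/L.
e^(−k_d t) = e^(−0.148×3.634) = 0.5840; e^(−k_2 t) = e^(−0.934×3.634) = 0.03358.
D = 9.810 × (0.5840 − 0.03358) + 2.51 × 0.03358 = 5.400 + 0.08429 = 5.484 mg/L.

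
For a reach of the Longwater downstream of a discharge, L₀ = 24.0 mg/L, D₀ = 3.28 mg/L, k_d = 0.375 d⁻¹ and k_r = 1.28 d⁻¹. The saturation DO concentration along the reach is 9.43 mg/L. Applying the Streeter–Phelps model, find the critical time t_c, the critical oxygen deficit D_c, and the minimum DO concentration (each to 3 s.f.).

t_c ≈ 0.914 d; D_c ≈ 4.99 mg/L; min DO ≈ 4.44 mg/L

With k_r/k_d = 3.413 and 1 − D₀(k_r−k_d)/(k_d L₀) = 0.6702,
t_c = ln(3.413 × 0.6702) / (1.28 − 0.375) = ln(2.288) / 0.9050 = 0.8275/0.9050 = 0.9143 d.
D_c = (k_d/k_r) L₀ e^(−k_d t_c) = (0.375/1.28) × 24.0 × e^(−0.375×0.9143) = 0.2930 × 24.0 × 0.7097 = 4.990 mg/L.
Minimum DO = C_s − D_c = 9.43 − 4.990 = 4.440 mg/L.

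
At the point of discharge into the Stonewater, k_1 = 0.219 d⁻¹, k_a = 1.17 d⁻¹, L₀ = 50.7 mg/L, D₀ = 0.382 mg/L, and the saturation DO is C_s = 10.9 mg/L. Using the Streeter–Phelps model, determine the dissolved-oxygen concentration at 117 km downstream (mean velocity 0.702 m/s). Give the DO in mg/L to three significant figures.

Travel time t = x/v = 117 km / (0.702 m/s) = 117000 m / 0.702 m/s = 166700 s = 1.929 d.
k_1 L₀/(k_a−k_1) = 0.219×50.7/(1.17−0.219) = 11.10/0.9510 = 11.68 mg/L.
e^(−k_1 t) = e^(−0.219×1.929) = 0.6554; e^(−k_a t) = e^(−1.17×1.929) = 0.1047.
D = 11.68 × (0.6554 − 0.1047) + 0.382 × 0.1047 = 6.430 + 0.03998 = 6.470 mg/L.
DO = C_s − D = 10.9 − 6.470 = 4.430 mg/L.

DO ≈ 4.43 mg/L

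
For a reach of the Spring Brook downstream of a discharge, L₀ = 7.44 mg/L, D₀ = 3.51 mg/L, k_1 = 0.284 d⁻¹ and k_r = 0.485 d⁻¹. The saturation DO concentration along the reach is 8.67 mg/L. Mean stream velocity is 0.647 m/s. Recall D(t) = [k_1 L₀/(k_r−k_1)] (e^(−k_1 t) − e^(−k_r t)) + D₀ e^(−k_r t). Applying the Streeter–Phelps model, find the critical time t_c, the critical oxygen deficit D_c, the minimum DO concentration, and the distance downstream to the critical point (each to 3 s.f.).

With k_r/k_1 = 1.708 and 1 − D₀(k_r−k_1)/(k_1 L₀) = 0.6661,
t_c = ln(1.708 × 0.6661) / (0.485 − 0.284) = ln(1.138) / 0.2010 = 0.1289/0.2010 = 0.6411 d.
D_c = (k_1/k_r) L₀ e^(−k_1 t_c) = (0.284/0.485) × 7.44 × e^(−0.284×0.6411) = 0.5856 × 7.44 × 0.8335 = 3.631 mg/L.
Minimum DO = C_s − D_c = 8.67 − 3.631 = 5.039 mg/L.
x_c = v t_c = 0.647 m/s × 0.6411 d × 86400 s/d = 35840 m ≈ 35.8 km.

t_c ≈ 0.641 d; D_c ≈ 3.63 mg/L; min DO ≈ 5.04 mg/L; x_c ≈ 35.8 km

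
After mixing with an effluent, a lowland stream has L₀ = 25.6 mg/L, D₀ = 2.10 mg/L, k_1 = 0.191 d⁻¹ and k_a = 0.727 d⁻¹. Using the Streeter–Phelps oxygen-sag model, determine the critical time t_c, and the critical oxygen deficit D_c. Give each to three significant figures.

At the critical point dD/dt = 0, so k_1 L₀ e^(−k_1 t) = k_a D. Substituting D(t) from the Streeter–Phelps equation and solving for t gives
t_c = ln[(k_a/k_1)(1 − D₀(k_a−k_1)/(k_1 L₀))] / (k_a−k_1).
Here k_a−k_1 = 0.5360 d⁻¹ and 1 − D₀(k_a−k_1)/(k_1 L₀) = 1 − 2.10×0.5360/(0.191×25.6) = 0.7698, so
t_c = ln(3.806 × 0.7698) / 0.5360 = 1.075 / 0.5360 = 2.006 d.
D_c = (k_1/k_a) L₀ e^(−k_1 t_c) = (0.191/0.727) × 25.6 × e^(−0.191×2.006) = 0.2627 × 25.6 × 0.6818 = 4.585 mg/L.

t_c ≈ 2.01 d; D_c ≈ 4.59 mg/L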